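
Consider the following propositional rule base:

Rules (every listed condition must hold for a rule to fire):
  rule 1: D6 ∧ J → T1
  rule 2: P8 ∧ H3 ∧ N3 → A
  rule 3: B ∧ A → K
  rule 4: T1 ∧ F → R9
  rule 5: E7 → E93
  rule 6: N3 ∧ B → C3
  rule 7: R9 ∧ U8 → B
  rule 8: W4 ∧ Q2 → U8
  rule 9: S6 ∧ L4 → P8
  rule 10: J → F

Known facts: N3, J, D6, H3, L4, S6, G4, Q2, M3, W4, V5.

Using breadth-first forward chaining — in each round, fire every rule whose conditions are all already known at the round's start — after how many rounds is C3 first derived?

[1] rule 1 [D6 ∧ J → T1]; rule 8 [W4 ∧ Q2 → U8]; rule 9 [S6 ∧ L4 → P8]; rule 10 [J → F]. ⇒ new: T1, U8, P8, F.
[2] rule 2 [P8 ∧ H3 ∧ N3 → A]; rule 4 [T1 ∧ F → R9]. ⇒ new: A, R9.
[3] rule 7 [R9 ∧ U8 → B]. ⇒ new: B.
[4] rule 3 [B ∧ A → K]; rule 6 [N3 ∧ B → C3]. ⇒ new: K, C3.
C3 first appears in round 4.

4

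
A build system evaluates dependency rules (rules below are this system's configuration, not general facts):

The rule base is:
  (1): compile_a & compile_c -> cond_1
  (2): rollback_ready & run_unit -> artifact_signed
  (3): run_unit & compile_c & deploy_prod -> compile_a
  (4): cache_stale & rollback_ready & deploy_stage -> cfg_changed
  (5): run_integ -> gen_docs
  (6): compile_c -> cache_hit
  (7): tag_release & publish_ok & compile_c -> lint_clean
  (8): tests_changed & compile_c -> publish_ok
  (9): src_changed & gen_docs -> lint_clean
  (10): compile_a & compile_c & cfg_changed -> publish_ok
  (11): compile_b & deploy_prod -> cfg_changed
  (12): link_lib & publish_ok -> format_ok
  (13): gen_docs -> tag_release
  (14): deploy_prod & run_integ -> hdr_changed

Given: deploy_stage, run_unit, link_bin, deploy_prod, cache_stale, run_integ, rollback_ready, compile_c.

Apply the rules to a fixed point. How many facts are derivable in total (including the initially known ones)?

Round 1: (2) [rollback_ready & run_unit -> artifact_signed]; (3) [run_unit & compile_c & deploy_prod -> compile_a]; (4) [cache_stale & rollback_ready & deploy_stage -> cfg_changed]; (5) [run_integ -> gen_docs]; (6) [compile_c -> cache_hit]; (14) [deploy_prod & run_integ -> hdr_changed]. Adds artifact_signed, compile_a, cfg_changed, gen_docs, cache_hit, hdr_changed.
Round 2: (1) [compile_a & compile_c -> cond_1]; (10) [compile_a & compile_c & cfg_changed -> publish_ok]; (13) [gen_docs -> tag_release]. Adds cond_1, publish_ok, tag_release.
Round 3: (7) [tag_release & publish_ok & compile_c -> lint_clean]. Adds lint_clean.
Closure: {artifact_signed, cache_hit, cache_stale, cfg_changed, compile_a, compile_c, cond_1, deploy_prod, deploy_stage, gen_docs, hdr_changed, link_bin, lint_clean, publish_ok, rollback_ready, run_integ, run_unit, tag_release} — 18 facts.

18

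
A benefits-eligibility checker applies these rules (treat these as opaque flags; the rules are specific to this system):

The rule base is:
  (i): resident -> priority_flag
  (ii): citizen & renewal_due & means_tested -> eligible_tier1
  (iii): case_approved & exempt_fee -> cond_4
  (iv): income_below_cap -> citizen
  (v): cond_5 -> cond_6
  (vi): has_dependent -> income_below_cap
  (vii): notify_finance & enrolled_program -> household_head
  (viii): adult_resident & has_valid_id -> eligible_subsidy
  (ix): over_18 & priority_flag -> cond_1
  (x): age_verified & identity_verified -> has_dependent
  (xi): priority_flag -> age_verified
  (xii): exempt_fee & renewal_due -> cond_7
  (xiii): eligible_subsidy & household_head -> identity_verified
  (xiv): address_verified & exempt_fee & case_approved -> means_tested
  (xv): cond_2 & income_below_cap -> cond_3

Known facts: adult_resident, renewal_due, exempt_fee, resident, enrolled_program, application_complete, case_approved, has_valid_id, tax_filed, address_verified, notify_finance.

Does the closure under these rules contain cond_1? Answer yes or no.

Round 1: (i) [resident -> priority_flag]; (iii) [case_approved & exempt_fee -> cond_4]; (vii) [notify_finance & enrolled_program -> household_head]; (viii) [adult_resident & has_valid_id -> eligible_subsidy]; (xii) [exempt_fee & renewal_due -> cond_7]; (xiv) [address_verified & exempt_fee & case_approved -> means_tested]. Adds priority_flag, cond_4, household_head, eligible_subsidy, cond_7, means_tested.
Round 2: (xi) [priority_flag -> age_verified]; (xiii) [eligible_subsidy & household_head -> identity_verified]. Adds age_verified, identity_verified.
Round 3: (x) [age_verified & identity_verified -> has_dependent]. Adds has_dependent.
Round 4: (vi) [has_dependent -> income_below_cap]. Adds income_below_cap.
Round 5: (iv) [income_below_cap -> citizen]. Adds citizen.
Round 6: (ii) [citizen & renewal_due & means_tested -> eligible_tier1]. Adds eligible_tier1.
Fixed point reached. cond_1 is concluded only by (ix); (ix) needs over_18 (never derived).

no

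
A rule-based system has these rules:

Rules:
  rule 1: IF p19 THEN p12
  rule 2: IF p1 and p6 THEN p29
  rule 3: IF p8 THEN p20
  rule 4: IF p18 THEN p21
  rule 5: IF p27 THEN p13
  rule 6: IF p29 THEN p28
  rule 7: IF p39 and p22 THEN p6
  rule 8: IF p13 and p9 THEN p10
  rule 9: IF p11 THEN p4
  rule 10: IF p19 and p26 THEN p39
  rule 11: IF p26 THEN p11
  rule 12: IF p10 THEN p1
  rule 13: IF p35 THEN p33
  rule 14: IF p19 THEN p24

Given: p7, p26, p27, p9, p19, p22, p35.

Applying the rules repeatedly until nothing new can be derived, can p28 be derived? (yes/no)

yes

[1] rule 1 [IF p19 THEN p12]; rule 5 [IF p27 THEN p13]; rule 10 [IF p19 and p26 THEN p39]; rule 11 [IF p26 THEN p11]; rule 13 [IF p35 THEN p33]; rule 14 [IF p19 THEN p24]. ⇒ new: p12, p13, p39, p11, p33, p24.
[2] rule 7 [IF p39 and p22 THEN p6]; rule 8 [IF p13 and p9 THEN p10]; rule 9 [IF p11 THEN p4]. ⇒ new: p6, p10, p4.
[3] rule 12 [IF p10 THEN p1]. ⇒ new: p1.
[4] rule 2 [IF p1 and p6 THEN p29]. ⇒ new: p29.
[5] rule 6 [IF p29 THEN p28]. ⇒ new: p28.
p28 appears in round 5, so it is derivable.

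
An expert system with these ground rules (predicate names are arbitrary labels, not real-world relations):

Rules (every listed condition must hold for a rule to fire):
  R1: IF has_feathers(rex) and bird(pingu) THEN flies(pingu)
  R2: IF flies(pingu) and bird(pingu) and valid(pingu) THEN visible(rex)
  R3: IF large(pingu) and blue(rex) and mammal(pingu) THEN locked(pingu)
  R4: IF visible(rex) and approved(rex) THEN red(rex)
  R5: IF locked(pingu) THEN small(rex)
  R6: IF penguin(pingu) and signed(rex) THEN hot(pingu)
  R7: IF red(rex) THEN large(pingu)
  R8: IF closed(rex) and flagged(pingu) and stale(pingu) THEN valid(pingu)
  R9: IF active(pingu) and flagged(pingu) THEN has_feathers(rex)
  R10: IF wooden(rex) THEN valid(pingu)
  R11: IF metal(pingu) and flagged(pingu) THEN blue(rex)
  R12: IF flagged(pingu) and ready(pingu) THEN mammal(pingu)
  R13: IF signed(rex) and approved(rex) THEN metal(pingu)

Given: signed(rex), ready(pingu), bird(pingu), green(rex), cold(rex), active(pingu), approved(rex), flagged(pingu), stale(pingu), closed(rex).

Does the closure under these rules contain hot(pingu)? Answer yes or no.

Round 1 — R8, R9, R12, R13, derive valid(pingu), has_feathers(rex), mammal(pingu), metal(pingu).
Round 2 — R1, R11, derive flies(pingu), blue(rex).
Round 3 — R2, derive visible(rex).
Round 4 — R4, derive red(rex).
Round 5 — R7, derive large(pingu).
Round 6 — R3, derive locked(pingu).
Round 7 — R5, derive small(rex).
Fixed point reached. hot(pingu) is concluded only by R6; R6 needs penguin(pingu) (never derived).

no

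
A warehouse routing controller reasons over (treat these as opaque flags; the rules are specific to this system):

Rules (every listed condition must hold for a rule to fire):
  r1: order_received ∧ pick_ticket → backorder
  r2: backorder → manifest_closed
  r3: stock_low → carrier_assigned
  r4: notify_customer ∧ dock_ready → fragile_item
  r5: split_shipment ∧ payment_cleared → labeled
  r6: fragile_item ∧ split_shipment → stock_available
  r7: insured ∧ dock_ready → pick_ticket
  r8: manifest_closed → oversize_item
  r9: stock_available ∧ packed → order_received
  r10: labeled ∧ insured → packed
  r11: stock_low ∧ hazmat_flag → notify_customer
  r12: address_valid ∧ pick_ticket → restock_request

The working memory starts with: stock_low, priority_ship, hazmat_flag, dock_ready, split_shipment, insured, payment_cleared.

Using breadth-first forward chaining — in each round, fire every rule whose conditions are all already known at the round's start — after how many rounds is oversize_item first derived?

7

Round 1: r3 [stock_low → carrier_assigned]; r5 [split_shipment ∧ payment_cleared → labeled]; r7 [insured ∧ dock_ready → pick_ticket]; r11 [stock_low ∧ hazmat_flag → notify_customer]. Adds carrier_assigned, labeled, pick_ticket, notify_customer.
Round 2: r4 [notify_customer ∧ dock_ready → fragile_item]; r10 [labeled ∧ insured → packed]. Adds fragile_item, packed.
Round 3: r6 [fragile_item ∧ split_shipment → stock_available]. Adds stock_available.
Round 4: r9 [stock_available ∧ packed → order_received]. Adds order_received.
Round 5: r1 [order_received ∧ pick_ticket → backorder]. Adds backorder.
Round 6: r2 [backorder → manifest_closed]. Adds manifest_closed.
Round 7: r8 [manifest_closed → oversize_item]. Adds oversize_item.
oversize_item first appears in round 7.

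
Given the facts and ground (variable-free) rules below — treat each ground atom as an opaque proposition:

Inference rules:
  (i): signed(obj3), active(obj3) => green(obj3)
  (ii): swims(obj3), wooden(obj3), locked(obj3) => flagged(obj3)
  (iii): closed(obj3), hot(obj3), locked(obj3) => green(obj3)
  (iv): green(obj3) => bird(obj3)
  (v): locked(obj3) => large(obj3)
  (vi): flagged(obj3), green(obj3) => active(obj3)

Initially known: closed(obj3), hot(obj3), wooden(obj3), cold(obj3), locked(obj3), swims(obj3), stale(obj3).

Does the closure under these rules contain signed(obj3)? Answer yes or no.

Round 1 fires (ii), (iii), (v), giving flagged(obj3), green(obj3), large(obj3).
Round 2 fires (iv), (vi), giving bird(obj3), active(obj3).
Fixed point reached. No rule has signed(obj3) as a consequent, and it is not given.

no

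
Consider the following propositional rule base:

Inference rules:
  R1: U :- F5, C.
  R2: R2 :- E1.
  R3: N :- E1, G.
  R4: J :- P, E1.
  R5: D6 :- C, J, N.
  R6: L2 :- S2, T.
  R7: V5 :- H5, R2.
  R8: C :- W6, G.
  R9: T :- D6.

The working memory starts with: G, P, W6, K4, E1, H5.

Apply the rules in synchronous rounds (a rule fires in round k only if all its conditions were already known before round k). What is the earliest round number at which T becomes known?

Round 1: R2 [R2 :- E1.]; R3 [N :- E1, G.]; R4 [J :- P, E1.]; R8 [C :- W6, G.]. Adds R2, N, J, C.
Round 2: R5 [D6 :- C, J, N.]; R7 [V5 :- H5, R2.]. Adds D6, V5.
Round 3: R9 [T :- D6.]. Adds T.
T first appears in round 3.

3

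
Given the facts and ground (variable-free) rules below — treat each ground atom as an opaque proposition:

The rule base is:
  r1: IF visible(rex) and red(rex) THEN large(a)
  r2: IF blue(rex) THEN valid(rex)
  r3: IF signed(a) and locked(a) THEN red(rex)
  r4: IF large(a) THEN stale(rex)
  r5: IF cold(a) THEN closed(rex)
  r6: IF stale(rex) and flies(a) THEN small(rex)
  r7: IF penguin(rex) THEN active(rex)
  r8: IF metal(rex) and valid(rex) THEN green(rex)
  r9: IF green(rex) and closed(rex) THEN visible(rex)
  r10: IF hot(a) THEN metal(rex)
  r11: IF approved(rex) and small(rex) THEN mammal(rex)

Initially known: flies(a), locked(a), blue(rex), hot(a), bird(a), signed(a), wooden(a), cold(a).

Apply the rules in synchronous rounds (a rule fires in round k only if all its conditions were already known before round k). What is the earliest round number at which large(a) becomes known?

4

Round 1: r2 [IF blue(rex) THEN valid(rex)]; r3 [IF signed(a) and locked(a) THEN red(rex)]; r5 [IF cold(a) THEN closed(rex)]; r10 [IF hot(a) THEN metal(rex)]. New: valid(rex), red(rex), closed(rex), metal(rex).
Round 2: r8 [IF metal(rex) and valid(rex) THEN green(rex)]. New: green(rex).
Round 3: r9 [IF green(rex) and closed(rex) THEN visible(rex)]. New: visible(rex).
Round 4: r1 [IF visible(rex) and red(rex) THEN large(a)]. New: large(a).
large(a) first appears in round 4.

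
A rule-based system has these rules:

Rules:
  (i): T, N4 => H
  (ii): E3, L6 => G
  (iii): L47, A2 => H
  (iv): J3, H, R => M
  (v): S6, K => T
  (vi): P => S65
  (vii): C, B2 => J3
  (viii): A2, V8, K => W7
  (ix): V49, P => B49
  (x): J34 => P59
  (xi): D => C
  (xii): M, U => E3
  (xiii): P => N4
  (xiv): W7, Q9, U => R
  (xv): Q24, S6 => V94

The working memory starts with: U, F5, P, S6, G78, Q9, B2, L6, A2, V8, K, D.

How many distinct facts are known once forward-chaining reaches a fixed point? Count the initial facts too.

23

Round 1 — (v), (vi), (viii), (xi), (xiii), derive T, S65, W7, C, N4.
Round 2 — (i), (vii), (xiv), derive H, J3, R.
Round 3 — (iv), derive M.
Round 4 — (xii), derive E3.
Round 5 — (ii), derive G.
Closure: {A2, B2, C, D, E3, F5, G, G78, H, J3, K, L6, M, N4, P, Q9, R, S6, S65, T, U, V8, W7} — 23 facts.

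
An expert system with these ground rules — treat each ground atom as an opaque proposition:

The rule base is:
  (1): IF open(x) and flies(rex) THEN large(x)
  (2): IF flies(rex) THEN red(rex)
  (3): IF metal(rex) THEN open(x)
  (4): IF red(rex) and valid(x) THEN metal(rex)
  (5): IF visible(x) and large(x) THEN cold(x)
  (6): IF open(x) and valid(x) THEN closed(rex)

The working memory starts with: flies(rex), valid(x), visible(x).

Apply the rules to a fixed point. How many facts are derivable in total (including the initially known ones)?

Round 1: (2) [IF flies(rex) THEN red(rex)]. Adds red(rex).
Round 2: (4) [IF red(rex) and valid(x) THEN metal(rex)]. Adds metal(rex).
Round 3: (3) [IF metal(rex) THEN open(x)]. Adds open(x).
Round 4: (1) [IF open(x) and flies(rex) THEN large(x)]; (6) [IF open(x) and valid(x) THEN closed(rex)]. Adds large(x), closed(rex).
Round 5: (5) [IF visible(x) and large(x) THEN cold(x)]. Adds cold(x).
Closure: {closed(rex), cold(x), flies(rex), large(x), metal(rex), open(x), red(rex), valid(x), visible(x)} — 9 facts.

9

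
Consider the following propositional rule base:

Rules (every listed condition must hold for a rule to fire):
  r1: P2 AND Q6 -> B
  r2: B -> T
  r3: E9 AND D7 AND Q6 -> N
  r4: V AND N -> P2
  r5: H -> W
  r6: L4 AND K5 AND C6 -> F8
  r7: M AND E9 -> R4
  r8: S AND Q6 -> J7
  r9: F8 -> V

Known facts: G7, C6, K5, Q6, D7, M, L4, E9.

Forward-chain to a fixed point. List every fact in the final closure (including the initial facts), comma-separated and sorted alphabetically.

Round 1: r3 [E9 AND D7 AND Q6 -> N]; r6 [L4 AND K5 AND C6 -> F8]; r7 [M AND E9 -> R4]. New: N, F8, R4.
Round 2: r9 [F8 -> V]. New: V.
Round 3: r4 [V AND N -> P2]. New: P2.
Round 4: r1 [P2 AND Q6 -> B]. New: B.
Round 5: r2 [B -> T]. New: T.

B, C6, D7, E9, F8, G7, K5, L4, M, N, P2, Q6, R4, T, V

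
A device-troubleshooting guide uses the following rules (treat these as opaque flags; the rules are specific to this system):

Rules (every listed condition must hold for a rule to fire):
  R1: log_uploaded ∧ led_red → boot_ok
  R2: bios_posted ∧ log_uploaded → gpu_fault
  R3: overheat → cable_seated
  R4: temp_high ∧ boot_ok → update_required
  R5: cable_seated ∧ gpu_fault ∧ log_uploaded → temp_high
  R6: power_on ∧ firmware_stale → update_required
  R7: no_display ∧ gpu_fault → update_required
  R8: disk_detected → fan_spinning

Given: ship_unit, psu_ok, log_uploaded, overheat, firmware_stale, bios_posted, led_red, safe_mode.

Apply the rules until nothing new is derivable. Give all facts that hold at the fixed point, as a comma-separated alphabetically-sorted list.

Round 1 fires R1, R2, R3, giving boot_ok, gpu_fault, cable_seated.
Round 2 fires R5, giving temp_high.
Round 3 fires R4, giving update_required.

bios_posted, boot_ok, cable_seated, firmware_stale, gpu_fault, led_red, log_uploaded, overheat, psu_ok, safe_mode, ship_unit, temp_high, update_required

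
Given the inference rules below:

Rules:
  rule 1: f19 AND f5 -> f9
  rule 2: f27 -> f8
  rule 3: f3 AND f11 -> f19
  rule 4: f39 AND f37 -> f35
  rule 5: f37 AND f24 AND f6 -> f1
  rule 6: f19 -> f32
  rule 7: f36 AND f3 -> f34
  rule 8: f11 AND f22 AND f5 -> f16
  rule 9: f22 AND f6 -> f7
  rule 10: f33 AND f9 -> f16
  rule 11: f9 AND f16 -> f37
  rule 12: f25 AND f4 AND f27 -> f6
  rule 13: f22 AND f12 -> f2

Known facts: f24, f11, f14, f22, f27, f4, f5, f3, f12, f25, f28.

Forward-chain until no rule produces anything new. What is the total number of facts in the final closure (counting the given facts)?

21

Round 1: rule 2 [f27 -> f8]; rule 3 [f3 AND f11 -> f19]; rule 8 [f11 AND f22 AND f5 -> f16]; rule 12 [f25 AND f4 AND f27 -> f6]; rule 13 [f22 AND f12 -> f2]. Adds f8, f19, f16, f6, f2.
Round 2: rule 1 [f19 AND f5 -> f9]; rule 6 [f19 -> f32]; rule 9 [f22 AND f6 -> f7]. Adds f9, f32, f7.
Round 3: rule 11 [f9 AND f16 -> f37]. Adds f37.
Round 4: rule 5 [f37 AND f24 AND f6 -> f1]. Adds f1.
Closure: {f1, f11, f12, f14, f16, f19, f2, f22, f24, f25, f27, f28, f3, f32, f37, f4, f5, f6, f7, f8, f9} — 21 facts.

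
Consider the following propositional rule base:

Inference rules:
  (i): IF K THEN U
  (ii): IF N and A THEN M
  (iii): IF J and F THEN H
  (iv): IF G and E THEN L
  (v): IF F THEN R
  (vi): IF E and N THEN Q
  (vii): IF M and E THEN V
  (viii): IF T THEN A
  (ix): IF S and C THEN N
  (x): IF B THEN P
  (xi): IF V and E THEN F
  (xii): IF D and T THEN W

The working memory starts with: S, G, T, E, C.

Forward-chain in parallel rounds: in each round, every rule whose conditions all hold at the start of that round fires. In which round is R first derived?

5

Round 1 — (iv), (viii), (ix), derive L, A, N.
Round 2 — (ii), (vi), derive M, Q.
Round 3 — (vii), derive V.
Round 4 — (xi), derive F.
Round 5 — (v), derive R.
R first appears in round 5.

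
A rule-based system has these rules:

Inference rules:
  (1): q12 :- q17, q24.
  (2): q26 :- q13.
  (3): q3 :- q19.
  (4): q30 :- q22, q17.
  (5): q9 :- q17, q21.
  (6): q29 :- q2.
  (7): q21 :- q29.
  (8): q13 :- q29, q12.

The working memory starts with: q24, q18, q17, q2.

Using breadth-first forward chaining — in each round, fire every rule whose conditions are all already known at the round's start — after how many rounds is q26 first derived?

Round 1 fires (1), (6), giving q12, q29.
Round 2 fires (7), (8), giving q21, q13.
Round 3 fires (2), (5), giving q26, q9.
q26 first appears in round 3.

3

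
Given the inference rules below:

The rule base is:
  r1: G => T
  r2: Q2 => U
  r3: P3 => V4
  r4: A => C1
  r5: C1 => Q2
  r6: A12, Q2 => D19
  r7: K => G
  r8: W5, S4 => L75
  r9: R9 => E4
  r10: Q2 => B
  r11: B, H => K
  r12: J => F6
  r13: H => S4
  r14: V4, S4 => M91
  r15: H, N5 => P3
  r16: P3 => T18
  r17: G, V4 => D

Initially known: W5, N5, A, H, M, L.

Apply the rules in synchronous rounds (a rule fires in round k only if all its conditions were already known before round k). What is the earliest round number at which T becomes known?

6

Round 1: r4 [A => C1]; r13 [H => S4]; r15 [H, N5 => P3]. New: C1, S4, P3.
Round 2: r3 [P3 => V4]; r5 [C1 => Q2]; r8 [W5, S4 => L75]; r16 [P3 => T18]. New: V4, Q2, L75, T18.
Round 3: r2 [Q2 => U]; r10 [Q2 => B]; r14 [V4, S4 => M91]. New: U, B, M91.
Round 4: r11 [B, H => K]. New: K.
Round 5: r7 [K => G]. New: G.
Round 6: r1 [G => T]; r17 [G, V4 => D]. New: T, D.
T first appears in round 6.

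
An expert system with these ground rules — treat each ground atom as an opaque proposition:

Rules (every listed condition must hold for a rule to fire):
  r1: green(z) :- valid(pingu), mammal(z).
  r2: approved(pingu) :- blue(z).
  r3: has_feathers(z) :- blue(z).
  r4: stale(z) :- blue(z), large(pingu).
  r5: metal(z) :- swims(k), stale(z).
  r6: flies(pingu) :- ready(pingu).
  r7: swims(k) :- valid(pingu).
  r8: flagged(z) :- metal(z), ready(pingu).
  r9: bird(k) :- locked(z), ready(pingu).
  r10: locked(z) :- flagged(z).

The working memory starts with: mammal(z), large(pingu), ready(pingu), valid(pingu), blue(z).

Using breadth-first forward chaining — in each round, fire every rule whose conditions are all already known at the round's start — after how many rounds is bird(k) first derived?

5

[1] r1 [green(z) :- valid(pingu), mammal(z).]; r2 [approved(pingu) :- blue(z).]; r3 [has_feathers(z) :- blue(z).]; r4 [stale(z) :- blue(z), large(pingu).]; r6 [flies(pingu) :- ready(pingu).]; r7 [swims(k) :- valid(pingu).]. ⇒ new: green(z), approved(pingu), has_feathers(z), stale(z), flies(pingu), swims(k).
[2] r5 [metal(z) :- swims(k), stale(z).]. ⇒ new: metal(z).
[3] r8 [flagged(z) :- metal(z), ready(pingu).]. ⇒ new: flagged(z).
[4] r10 [locked(z) :- flagged(z).]. ⇒ new: locked(z).
[5] r9 [bird(k) :- locked(z), ready(pingu).]. ⇒ new: bird(k).
bird(k) first appears in round 5.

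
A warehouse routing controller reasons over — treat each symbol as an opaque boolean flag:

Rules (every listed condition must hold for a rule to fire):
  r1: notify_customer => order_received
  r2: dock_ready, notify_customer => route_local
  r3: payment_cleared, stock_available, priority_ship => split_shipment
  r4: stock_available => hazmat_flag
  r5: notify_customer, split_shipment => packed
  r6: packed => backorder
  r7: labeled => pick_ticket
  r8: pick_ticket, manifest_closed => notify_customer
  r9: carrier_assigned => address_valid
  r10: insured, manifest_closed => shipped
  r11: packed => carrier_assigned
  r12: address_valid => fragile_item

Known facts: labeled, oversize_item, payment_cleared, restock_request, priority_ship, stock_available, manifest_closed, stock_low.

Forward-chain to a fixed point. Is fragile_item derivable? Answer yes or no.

yes

[1] r3 [payment_cleared, stock_available, priority_ship => split_shipment]; r4 [stock_available => hazmat_flag]; r7 [labeled => pick_ticket]. ⇒ new: split_shipment, hazmat_flag, pick_ticket.
[2] r8 [pick_ticket, manifest_closed => notify_customer]. ⇒ new: notify_customer.
[3] r1 [notify_customer => order_received]; r5 [notify_customer, split_shipment => packed]. ⇒ new: order_received, packed.
[4] r6 [packed => backorder]; r11 [packed => carrier_assigned]. ⇒ new: backorder, carrier_assigned.
[5] r9 [carrier_assigned => address_valid]. ⇒ new: address_valid.
[6] r12 [address_valid => fragile_item]. ⇒ new: fragile_item.
fragile_item appears in round 6, so it is derivable.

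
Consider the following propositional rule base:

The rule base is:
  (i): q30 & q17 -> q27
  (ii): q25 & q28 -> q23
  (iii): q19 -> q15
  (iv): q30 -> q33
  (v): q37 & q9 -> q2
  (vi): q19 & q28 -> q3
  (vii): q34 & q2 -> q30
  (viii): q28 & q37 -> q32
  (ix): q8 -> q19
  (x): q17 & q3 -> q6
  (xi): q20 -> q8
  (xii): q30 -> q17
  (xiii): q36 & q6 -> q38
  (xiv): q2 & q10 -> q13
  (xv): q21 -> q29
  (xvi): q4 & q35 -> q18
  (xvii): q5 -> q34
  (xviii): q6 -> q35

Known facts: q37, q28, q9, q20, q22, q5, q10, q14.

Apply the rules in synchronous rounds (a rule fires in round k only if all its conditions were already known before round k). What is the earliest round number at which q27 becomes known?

Round 1 fires (v), (viii), (xi), (xvii), giving q2, q32, q8, q34.
Round 2 fires (vii), (ix), (xiv), giving q30, q19, q13.
Round 3 fires (iii), (iv), (vi), (xii), giving q15, q33, q3, q17.
Round 4 fires (i), (x), giving q27, q6.
q27 first appears in round 4.

4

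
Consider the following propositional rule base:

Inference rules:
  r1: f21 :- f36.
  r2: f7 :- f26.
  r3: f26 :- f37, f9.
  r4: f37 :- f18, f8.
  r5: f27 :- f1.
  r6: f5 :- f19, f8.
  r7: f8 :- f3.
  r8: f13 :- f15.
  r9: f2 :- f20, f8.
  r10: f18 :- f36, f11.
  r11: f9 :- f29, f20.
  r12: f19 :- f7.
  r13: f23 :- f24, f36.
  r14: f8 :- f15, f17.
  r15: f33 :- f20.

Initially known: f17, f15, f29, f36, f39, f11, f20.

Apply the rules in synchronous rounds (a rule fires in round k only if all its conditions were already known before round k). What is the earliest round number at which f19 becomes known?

Round 1: r1 [f21 :- f36.]; r8 [f13 :- f15.]; r10 [f18 :- f36, f11.]; r11 [f9 :- f29, f20.]; r14 [f8 :- f15, f17.]; r15 [f33 :- f20.]. Adds f21, f13, f18, f9, f8, f33.
Round 2: r4 [f37 :- f18, f8.]; r9 [f2 :- f20, f8.]. Adds f37, f2.
Round 3: r3 [f26 :- f37, f9.]. Adds f26.
Round 4: r2 [f7 :- f26.]. Adds f7.
Round 5: r12 [f19 :- f7.]. Adds f19.
f19 first appears in round 5.

5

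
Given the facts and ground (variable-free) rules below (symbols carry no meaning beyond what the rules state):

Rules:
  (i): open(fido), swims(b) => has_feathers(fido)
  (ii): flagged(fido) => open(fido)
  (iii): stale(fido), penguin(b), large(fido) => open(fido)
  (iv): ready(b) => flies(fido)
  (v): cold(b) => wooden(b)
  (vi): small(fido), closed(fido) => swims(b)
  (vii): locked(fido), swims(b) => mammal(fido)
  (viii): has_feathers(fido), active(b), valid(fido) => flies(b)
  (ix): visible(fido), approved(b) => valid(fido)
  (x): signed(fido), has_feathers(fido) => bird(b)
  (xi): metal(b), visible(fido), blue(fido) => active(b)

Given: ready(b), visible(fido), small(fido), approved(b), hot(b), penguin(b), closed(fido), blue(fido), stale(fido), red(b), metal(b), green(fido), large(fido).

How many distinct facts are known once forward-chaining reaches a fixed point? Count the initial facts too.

20

Round 1 fires (iii), (iv), (vi), (ix), (xi), giving open(fido), flies(fido), swims(b), valid(fido), active(b).
Round 2 fires (i), giving has_feathers(fido).
Round 3 fires (viii), giving flies(b).
Closure: {active(b), approved(b), blue(fido), closed(fido), flies(b), flies(fido), green(fido), has_feathers(fido), hot(b), large(fido), metal(b), open(fido), penguin(b), ready(b), red(b), small(fido), stale(fido), swims(b), valid(fido), visible(fido)} — 20 facts.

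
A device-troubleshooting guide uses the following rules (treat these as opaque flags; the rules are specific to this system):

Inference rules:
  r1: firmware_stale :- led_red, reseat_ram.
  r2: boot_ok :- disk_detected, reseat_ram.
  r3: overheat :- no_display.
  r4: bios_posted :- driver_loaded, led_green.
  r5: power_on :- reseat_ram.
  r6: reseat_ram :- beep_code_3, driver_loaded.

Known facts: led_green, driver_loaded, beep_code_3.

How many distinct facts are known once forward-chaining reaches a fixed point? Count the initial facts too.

Round 1: r4 [bios_posted :- driver_loaded, led_green.]; r6 [reseat_ram :- beep_code_3, driver_loaded.]. New: bios_posted, reseat_ram.
Round 2: r5 [power_on :- reseat_ram.]. New: power_on.
Closure: {beep_code_3, bios_posted, driver_loaded, led_green, power_on, reseat_ram} — 6 facts.

6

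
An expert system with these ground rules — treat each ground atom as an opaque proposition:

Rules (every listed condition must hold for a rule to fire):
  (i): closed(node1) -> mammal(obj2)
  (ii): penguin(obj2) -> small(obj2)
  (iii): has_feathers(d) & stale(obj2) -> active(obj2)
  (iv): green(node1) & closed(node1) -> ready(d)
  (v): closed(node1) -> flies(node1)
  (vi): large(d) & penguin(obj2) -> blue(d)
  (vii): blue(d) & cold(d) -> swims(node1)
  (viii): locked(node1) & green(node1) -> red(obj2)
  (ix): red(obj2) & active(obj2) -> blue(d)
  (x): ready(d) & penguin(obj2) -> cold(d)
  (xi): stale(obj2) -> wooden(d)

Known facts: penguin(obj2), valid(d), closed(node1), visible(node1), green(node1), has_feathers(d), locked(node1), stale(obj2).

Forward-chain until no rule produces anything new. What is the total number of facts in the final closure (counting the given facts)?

Round 1 — (i), (ii), (iii), (iv), (v), (viii), (xi), derive mammal(obj2), small(obj2), active(obj2), ready(d), flies(node1), red(obj2), wooden(d).
Round 2 — (ix), (x), derive blue(d), cold(d).
Round 3 — (vii), derive swims(node1).
Closure: {active(obj2), blue(d), closed(node1), cold(d), flies(node1), green(node1), has_feathers(d), locked(node1), mammal(obj2), penguin(obj2), ready(d), red(obj2), small(obj2), stale(obj2), swims(node1), valid(d), visible(node1), wooden(d)} — 18 facts.

18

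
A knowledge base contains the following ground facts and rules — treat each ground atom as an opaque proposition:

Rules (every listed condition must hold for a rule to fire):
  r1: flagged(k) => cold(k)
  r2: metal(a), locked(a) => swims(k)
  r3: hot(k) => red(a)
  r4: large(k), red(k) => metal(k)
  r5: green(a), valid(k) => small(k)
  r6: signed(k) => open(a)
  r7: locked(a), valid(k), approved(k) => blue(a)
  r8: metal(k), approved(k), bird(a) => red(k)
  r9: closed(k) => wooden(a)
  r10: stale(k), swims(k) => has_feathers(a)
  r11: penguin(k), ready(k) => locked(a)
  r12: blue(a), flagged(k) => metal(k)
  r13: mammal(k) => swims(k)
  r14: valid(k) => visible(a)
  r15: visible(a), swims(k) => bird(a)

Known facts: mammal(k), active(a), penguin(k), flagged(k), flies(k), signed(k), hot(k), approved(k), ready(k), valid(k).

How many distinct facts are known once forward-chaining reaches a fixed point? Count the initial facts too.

20

Round 1: r1 [flagged(k) => cold(k)]; r3 [hot(k) => red(a)]; r6 [signed(k) => open(a)]; r11 [penguin(k), ready(k) => locked(a)]; r13 [mammal(k) => swims(k)]; r14 [valid(k) => visible(a)]. Adds cold(k), red(a), open(a), locked(a), swims(k), visible(a).
Round 2: r7 [locked(a), valid(k), approved(k) => blue(a)]; r15 [visible(a), swims(k) => bird(a)]. Adds blue(a), bird(a).
Round 3: r12 [blue(a), flagged(k) => metal(k)]. Adds metal(k).
Round 4: r8 [metal(k), approved(k), bird(a) => red(k)]. Adds red(k).
Closure: {active(a), approved(k), bird(a), blue(a), cold(k), flagged(k), flies(k), hot(k), locked(a), mammal(k), metal(k), open(a), penguin(k), ready(k), red(a), red(k), signed(k), swims(k), valid(k), visible(a)} — 20 facts.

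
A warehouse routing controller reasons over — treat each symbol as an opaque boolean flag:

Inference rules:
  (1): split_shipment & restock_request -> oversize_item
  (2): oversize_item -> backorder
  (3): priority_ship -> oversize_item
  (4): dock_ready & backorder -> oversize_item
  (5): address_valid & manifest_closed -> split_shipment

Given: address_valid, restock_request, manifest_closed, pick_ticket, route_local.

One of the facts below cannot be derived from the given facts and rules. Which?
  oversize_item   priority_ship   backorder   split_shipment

priority_ship

Round 1 — (5), derive split_shipment.
Round 2 — (1), derive oversize_item.
Round 3 — (2), derive backorder.
Derived: oversize_item (round 2), backorder (round 3), split_shipment (round 1). priority_ship never appears in any round.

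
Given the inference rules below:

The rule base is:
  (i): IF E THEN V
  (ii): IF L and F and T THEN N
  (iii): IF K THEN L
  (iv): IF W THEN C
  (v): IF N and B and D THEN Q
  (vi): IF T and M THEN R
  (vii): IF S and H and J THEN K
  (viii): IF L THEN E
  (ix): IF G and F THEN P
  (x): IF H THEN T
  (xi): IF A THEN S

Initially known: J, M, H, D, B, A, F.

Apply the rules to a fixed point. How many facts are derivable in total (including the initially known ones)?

Round 1 — (x), (xi), derive T, S.
Round 2 — (vi), (vii), derive R, K.
Round 3 — (iii), derive L.
Round 4 — (ii), (viii), derive N, E.
Round 5 — (i), (v), derive V, Q.
Closure: {A, B, D, E, F, H, J, K, L, M, N, Q, R, S, T, V} — 16 facts.

16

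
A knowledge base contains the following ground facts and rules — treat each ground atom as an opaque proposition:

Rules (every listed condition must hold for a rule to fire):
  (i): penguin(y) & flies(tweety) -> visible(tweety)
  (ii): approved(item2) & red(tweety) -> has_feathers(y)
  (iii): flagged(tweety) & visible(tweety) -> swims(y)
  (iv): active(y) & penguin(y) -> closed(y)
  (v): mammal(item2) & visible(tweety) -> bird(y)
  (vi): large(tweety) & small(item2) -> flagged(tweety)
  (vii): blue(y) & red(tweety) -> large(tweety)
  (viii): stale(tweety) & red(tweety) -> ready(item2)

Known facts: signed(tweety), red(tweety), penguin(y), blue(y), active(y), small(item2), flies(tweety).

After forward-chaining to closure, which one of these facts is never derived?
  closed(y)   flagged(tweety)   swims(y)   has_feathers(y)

has_feathers(y)

Round 1: (i) [penguin(y) & flies(tweety) -> visible(tweety)]; (iv) [active(y) & penguin(y) -> closed(y)]; (vii) [blue(y) & red(tweety) -> large(tweety)]. New: visible(tweety), closed(y), large(tweety).
Round 2: (vi) [large(tweety) & small(item2) -> flagged(tweety)]. New: flagged(tweety).
Round 3: (iii) [flagged(tweety) & visible(tweety) -> swims(y)]. New: swims(y).
Derived: flagged(tweety) (round 2), swims(y) (round 3), closed(y) (round 1). has_feathers(y) never appears in any round.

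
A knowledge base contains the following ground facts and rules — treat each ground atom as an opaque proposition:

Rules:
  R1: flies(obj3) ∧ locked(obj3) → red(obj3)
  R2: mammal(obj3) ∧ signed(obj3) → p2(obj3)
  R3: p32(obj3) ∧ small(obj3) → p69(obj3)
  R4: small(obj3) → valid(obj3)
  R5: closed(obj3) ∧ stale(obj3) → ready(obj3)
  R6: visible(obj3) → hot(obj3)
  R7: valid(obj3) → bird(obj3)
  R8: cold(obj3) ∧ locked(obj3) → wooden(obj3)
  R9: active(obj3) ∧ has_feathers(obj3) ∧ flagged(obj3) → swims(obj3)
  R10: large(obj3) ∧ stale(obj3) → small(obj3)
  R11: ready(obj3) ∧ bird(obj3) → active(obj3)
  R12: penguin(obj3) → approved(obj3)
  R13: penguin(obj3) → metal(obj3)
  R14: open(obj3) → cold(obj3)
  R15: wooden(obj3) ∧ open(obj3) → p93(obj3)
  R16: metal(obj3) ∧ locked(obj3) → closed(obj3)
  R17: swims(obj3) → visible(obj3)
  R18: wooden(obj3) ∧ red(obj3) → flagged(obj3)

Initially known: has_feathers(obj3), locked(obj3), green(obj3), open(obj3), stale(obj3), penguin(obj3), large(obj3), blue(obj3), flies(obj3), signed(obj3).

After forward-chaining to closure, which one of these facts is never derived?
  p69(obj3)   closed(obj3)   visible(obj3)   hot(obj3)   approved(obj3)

p69(obj3)

Round 1: R1 [flies(obj3) ∧ locked(obj3) → red(obj3)]; R10 [large(obj3) ∧ stale(obj3) → small(obj3)]; R12 [penguin(obj3) → approved(obj3)]; R13 [penguin(obj3) → metal(obj3)]; R14 [open(obj3) → cold(obj3)]. New: red(obj3), small(obj3), approved(obj3), metal(obj3), cold(obj3).
Round 2: R4 [small(obj3) → valid(obj3)]; R8 [cold(obj3) ∧ locked(obj3) → wooden(obj3)]; R16 [metal(obj3) ∧ locked(obj3) → closed(obj3)]. New: valid(obj3), wooden(obj3), closed(obj3).
Round 3: R5 [closed(obj3) ∧ stale(obj3) → ready(obj3)]; R7 [valid(obj3) → bird(obj3)]; R15 [wooden(obj3) ∧ open(obj3) → p93(obj3)]; R18 [wooden(obj3) ∧ red(obj3) → flagged(obj3)]. New: ready(obj3), bird(obj3), p93(obj3), flagged(obj3).
Round 4: R11 [ready(obj3) ∧ bird(obj3) → active(obj3)]. New: active(obj3).
Round 5: R9 [active(obj3) ∧ has_feathers(obj3) ∧ flagged(obj3) → swims(obj3)]. New: swims(obj3).
Round 6: R17 [swims(obj3) → visible(obj3)]. New: visible(obj3).
Round 7: R6 [visible(obj3) → hot(obj3)]. New: hot(obj3).
Derived: approved(obj3) (round 1), hot(obj3) (round 7), closed(obj3) (round 2), visible(obj3) (round 6). p69(obj3) never appears in any round.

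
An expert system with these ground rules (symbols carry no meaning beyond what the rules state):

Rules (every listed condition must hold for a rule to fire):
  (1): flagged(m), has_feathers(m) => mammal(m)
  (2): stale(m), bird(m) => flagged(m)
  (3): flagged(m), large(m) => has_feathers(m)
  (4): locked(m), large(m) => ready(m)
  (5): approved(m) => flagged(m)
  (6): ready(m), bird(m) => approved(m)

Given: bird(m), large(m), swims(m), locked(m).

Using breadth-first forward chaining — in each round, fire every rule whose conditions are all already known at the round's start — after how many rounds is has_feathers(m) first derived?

Round 1 — (4), derive ready(m).
Round 2 — (6), derive approved(m).
Round 3 — (5), derive flagged(m).
Round 4 — (3), derive has_feathers(m).
has_feathers(m) first appears in round 4.

4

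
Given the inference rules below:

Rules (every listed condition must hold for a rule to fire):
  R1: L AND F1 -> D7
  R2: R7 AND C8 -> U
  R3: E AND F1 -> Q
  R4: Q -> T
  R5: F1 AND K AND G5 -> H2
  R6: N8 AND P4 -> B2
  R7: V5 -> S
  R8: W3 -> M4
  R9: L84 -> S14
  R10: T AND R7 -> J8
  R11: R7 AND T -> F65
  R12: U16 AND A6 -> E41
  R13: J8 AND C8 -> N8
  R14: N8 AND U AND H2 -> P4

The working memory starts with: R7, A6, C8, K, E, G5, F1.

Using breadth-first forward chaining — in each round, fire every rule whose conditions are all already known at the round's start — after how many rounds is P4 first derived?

5

Round 1: R2 [R7 AND C8 -> U]; R3 [E AND F1 -> Q]; R5 [F1 AND K AND G5 -> H2]. New: U, Q, H2.
Round 2: R4 [Q -> T]. New: T.
Round 3: R10 [T AND R7 -> J8]; R11 [R7 AND T -> F65]. New: J8, F65.
Round 4: R13 [J8 AND C8 -> N8]. New: N8.
Round 5: R14 [N8 AND U AND H2 -> P4]. New: P4.
P4 first appears in round 5.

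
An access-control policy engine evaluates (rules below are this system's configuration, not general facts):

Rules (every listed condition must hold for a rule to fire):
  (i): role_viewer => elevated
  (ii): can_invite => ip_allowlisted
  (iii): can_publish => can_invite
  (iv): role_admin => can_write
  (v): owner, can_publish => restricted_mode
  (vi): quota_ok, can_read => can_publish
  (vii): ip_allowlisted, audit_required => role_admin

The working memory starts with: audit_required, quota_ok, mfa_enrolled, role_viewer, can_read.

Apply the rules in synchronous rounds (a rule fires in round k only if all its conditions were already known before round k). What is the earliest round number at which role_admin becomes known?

4

Round 1: (i) [role_viewer => elevated]; (vi) [quota_ok, can_read => can_publish]. Adds elevated, can_publish.
Round 2: (iii) [can_publish => can_invite]. Adds can_invite.
Round 3: (ii) [can_invite => ip_allowlisted]. Adds ip_allowlisted.
Round 4: (vii) [ip_allowlisted, audit_required => role_admin]. Adds role_admin.
role_admin first appears in round 4.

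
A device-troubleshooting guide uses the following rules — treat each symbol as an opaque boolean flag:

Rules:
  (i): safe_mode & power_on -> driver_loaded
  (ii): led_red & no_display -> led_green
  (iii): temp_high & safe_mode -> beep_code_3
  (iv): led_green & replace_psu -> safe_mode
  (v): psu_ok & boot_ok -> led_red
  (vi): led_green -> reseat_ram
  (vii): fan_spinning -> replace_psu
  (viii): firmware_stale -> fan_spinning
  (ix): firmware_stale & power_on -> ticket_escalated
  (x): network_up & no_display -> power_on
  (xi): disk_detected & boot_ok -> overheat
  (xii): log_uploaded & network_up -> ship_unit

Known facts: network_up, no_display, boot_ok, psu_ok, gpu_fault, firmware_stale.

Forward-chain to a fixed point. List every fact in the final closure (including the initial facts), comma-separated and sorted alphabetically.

boot_ok, driver_loaded, fan_spinning, firmware_stale, gpu_fault, led_green, led_red, network_up, no_display, power_on, psu_ok, replace_psu, reseat_ram, safe_mode, ticket_escalated

Round 1: (v) [psu_ok & boot_ok -> led_red]; (viii) [firmware_stale -> fan_spinning]; (x) [network_up & no_display -> power_on]. New: led_red, fan_spinning, power_on.
Round 2: (ii) [led_red & no_display -> led_green]; (vii) [fan_spinning -> replace_psu]; (ix) [firmware_stale & power_on -> ticket_escalated]. New: led_green, replace_psu, ticket_escalated.
Round 3: (iv) [led_green & replace_psu -> safe_mode]; (vi) [led_green -> reseat_ram]. New: safe_mode, reseat_ram.
Round 4: (i) [safe_mode & power_on -> driver_loaded]. New: driver_loaded.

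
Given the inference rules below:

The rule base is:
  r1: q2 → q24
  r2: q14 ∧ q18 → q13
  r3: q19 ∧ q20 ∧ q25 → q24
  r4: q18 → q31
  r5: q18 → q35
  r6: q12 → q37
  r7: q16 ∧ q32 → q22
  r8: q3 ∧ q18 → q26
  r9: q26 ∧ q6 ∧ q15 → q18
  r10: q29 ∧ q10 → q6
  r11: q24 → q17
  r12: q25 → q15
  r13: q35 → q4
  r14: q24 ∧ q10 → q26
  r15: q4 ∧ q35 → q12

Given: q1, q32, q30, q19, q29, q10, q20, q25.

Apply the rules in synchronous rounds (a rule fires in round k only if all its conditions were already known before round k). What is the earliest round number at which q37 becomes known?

Round 1 fires r3, r10, r12, giving q24, q6, q15.
Round 2 fires r11, r14, giving q17, q26.
Round 3 fires r9, giving q18.
Round 4 fires r4, r5, giving q31, q35.
Round 5 fires r13, giving q4.
Round 6 fires r15, giving q12.
Round 7 fires r6, giving q37.
q37 first appears in round 7.

7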